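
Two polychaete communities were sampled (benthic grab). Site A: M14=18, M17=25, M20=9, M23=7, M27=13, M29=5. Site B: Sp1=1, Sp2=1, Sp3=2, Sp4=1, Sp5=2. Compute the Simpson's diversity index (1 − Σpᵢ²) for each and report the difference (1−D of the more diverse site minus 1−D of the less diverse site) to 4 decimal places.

0.0098

Site A: N=77, proportions 0.2337662, 0.3246753, 0.1168831, 0.0909091, 0.1688312, 0.0649351, giving 1−D = 0.7852926 (working shown to 7 dp, full precision carried).
Site B: N=7, proportions 0.1428571, 0.1428571, 0.2857143, 0.1428571, 0.2857143, giving 1−D = 0.7755102.
Difference = |0.7852926 − 0.7755102| = 0.0097824, i.e. 0.0098 to 4 decimal places.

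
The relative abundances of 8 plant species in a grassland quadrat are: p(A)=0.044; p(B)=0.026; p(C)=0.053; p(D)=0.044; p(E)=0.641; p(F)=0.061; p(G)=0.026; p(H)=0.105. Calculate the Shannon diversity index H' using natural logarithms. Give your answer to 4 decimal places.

1.3127

Each pᵢ ln pᵢ term (working shown to 6 dp, full precision carried): 0.044×(-3.123566)=-0.137437, 0.026×(-3.649659)=-0.094891, 0.053×(-2.937463)=-0.155686, 0.044×(-3.123566)=-0.137437, 0.641×(-0.444726)=-0.285069, 0.061×(-2.796881)=-0.170610, 0.026×(-3.649659)=-0.094891, 0.105×(-2.253795)=-0.236648.
Sum = -1.312669, so H' = 1.3127.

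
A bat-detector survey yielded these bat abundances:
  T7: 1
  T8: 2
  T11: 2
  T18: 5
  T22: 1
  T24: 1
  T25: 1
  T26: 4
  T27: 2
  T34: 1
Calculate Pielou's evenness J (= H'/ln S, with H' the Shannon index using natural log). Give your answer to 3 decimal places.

0.916

Total N = 1+2+2+5+1+1+1+4+2+1 = 20, so the proportions are 0.05, 0.1, 0.1, 0.25, 0.05, 0.05, 0.05, 0.2, 0.1, 0.05 (working shown to 5 dp, full precision carried).
H' = −Σ pᵢ ln pᵢ = −((-0.14979) + (-0.23026) + (-0.23026) + (-0.34657) + (-0.14979) + (-0.14979) + (-0.14979) + (-0.32189) + (-0.23026) + (-0.14979)) = 2.10817.
With S = 10 species, ln S = 2.30259, so J = 2.10817/2.30259 = 0.91557, i.e. 0.916 to 3 decimal places.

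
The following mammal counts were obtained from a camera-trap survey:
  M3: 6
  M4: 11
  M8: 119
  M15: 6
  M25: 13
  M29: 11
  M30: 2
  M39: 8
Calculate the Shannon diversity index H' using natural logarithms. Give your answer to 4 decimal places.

1.2254

Total N = 6+11+119+6+13+11+2+8 = 176, so the proportions are 0.034091, 0.0625, 0.676136, 0.034091, 0.073864, 0.0625, 0.011364, 0.045455 (working shown to 6 dp, full precision carried).
Each pᵢ ln pᵢ term: 0.034091×(-3.378725)=-0.115184, 0.0625×(-2.772589)=-0.173287, 0.676136×(-0.391361)=-0.264613, 0.034091×(-3.378725)=-0.115184, 0.073864×(-2.605535)=-0.192454, 0.0625×(-2.772589)=-0.173287, 0.011364×(-4.477337)=-0.050879, 0.045455×(-3.091042)=-0.140502.
Sum = -1.225389, so H' = 1.2254.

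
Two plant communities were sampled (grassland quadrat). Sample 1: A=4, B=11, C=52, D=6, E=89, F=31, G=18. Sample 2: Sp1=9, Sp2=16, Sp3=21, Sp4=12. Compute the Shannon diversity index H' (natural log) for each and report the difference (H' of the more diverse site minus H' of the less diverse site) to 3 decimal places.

Sample 1: N=211, proportions 0.01896, 0.05213, 0.24645, 0.02844, 0.4218, 0.14692, 0.08531, giving H' = 1.53145 (working shown to 5 dp, full precision carried).
Sample 2: N=58, proportions 0.15517, 0.27586, 0.36207, 0.2069, giving H' = 1.33820.
Difference = |1.53145 − 1.33820| = 0.19325, i.e. 0.193 to 3 decimal places.

0.193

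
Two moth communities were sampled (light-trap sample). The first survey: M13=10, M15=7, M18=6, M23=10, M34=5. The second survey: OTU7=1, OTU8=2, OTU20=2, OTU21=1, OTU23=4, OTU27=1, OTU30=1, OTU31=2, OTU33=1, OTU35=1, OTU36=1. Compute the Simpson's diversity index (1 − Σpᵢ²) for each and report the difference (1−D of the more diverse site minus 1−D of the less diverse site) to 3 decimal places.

The first survey: N=38, proportions 0.26316, 0.18421, 0.15789, 0.26316, 0.13158, giving 1−D = 0.78532 (working shown to 5 dp, full precision carried).
The second survey: N=17, proportions 0.05882, 0.11765, 0.11765, 0.05882, 0.23529, 0.05882, 0.05882, 0.11765, 0.05882, 0.05882, 0.05882, giving 1−D = 0.87889.
Difference = |0.78532 − 0.87889| = 0.09357, i.e. 0.094 to 3 decimal places.

0.094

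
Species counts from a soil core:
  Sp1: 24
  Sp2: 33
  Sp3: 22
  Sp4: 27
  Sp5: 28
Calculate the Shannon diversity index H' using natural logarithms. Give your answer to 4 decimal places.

Total N = 24+33+22+27+28 = 134, so the proportions are 0.179104, 0.246269, 0.164179, 0.201493, 0.208955 (working shown to 6 dp, full precision carried).
Each pᵢ ln pᵢ term: 0.179104×(-1.719786)=-0.308021, 0.246269×(-1.401332)=-0.345104, 0.164179×(-1.806797)=-0.296638, 0.201493×(-1.602003)=-0.322792, 0.208955×(-1.565635)=-0.327148.
Sum = -1.599703, so H' = 1.5997.

1.5997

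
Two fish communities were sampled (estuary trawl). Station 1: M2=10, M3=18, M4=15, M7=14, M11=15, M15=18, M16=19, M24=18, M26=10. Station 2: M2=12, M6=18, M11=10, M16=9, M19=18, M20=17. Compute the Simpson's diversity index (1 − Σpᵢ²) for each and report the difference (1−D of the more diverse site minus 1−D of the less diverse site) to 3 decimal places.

Station 1: N=137, proportions 0.072993, 0.131387, 0.109489, 0.10219, 0.109489, 0.131387, 0.138686, 0.131387, 0.072993, giving 1−D = 0.883904 (working shown to 6 dp, full precision carried).
Station 2: N=84, proportions 0.142857, 0.214286, 0.119048, 0.107143, 0.214286, 0.202381, giving 1−D = 0.821145.
Difference = |0.883904 − 0.821145| = 0.062759, i.e. 0.063 to 3 decimal places.

0.063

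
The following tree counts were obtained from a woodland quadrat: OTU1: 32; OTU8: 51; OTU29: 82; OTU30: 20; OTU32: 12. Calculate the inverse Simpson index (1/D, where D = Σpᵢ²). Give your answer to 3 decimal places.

Total N = 32+51+82+20+12 = 197, so the proportions are 0.1624365, 0.2588832, 0.4162437, 0.1015228, 0.0609137 (working shown to 7 dp, full precision carried).
D = 0.1624365² + 0.2588832² + 0.4162437² + 0.1015228² + 0.0609137² = 0.0263856 + 0.0670205 + 0.1732588 + 0.0103069 + 0.0037105 = 0.2806823.
So 1/D = 3.56275, i.e. 3.563 to 3 decimal places.

3.563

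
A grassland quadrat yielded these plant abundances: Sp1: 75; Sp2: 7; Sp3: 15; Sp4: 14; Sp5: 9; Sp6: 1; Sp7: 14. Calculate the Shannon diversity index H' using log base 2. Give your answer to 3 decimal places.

Total N = 75+7+15+14+9+1+14 = 135, so the proportions are 0.55556, 0.05185, 0.11111, 0.1037, 0.06667, 0.00741, 0.1037 (working shown to 5 dp, full precision carried).
Each pᵢ log₂ pᵢ term: 0.55556×(-0.84800)=-0.47111, 0.05185×(-4.26946)=-0.22138, 0.11111×(-3.16993)=-0.35221, 0.1037×(-3.26946)=-0.33906, 0.06667×(-3.90689)=-0.26046, 0.00741×(-7.07682)=-0.05242, 0.1037×(-3.26946)=-0.33906.
Sum = -2.03569, so H' = 2.036.

2.036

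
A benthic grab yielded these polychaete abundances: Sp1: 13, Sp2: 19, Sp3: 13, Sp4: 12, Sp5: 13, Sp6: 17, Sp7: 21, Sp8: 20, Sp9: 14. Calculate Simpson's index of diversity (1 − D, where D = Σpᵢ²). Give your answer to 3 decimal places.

0.884

Total N = 13+19+13+12+13+17+21+20+14 = 142, so the proportions are 0.09155, 0.1338, 0.09155, 0.08451, 0.09155, 0.11972, 0.14789, 0.14085, 0.09859 (working shown to 5 dp, full precision carried).
D = 0.09155² + 0.1338² + 0.09155² + 0.08451² + 0.09155² + 0.11972² + 0.14789² + 0.14085² + 0.09859² = 0.00838 + 0.01790 + 0.00838 + 0.00714 + 0.00838 + 0.01433 + 0.02187 + 0.01984 + 0.00972 = 0.11595.
So 1 − D = 0.88405, i.e. 0.884 to 3 decimal places.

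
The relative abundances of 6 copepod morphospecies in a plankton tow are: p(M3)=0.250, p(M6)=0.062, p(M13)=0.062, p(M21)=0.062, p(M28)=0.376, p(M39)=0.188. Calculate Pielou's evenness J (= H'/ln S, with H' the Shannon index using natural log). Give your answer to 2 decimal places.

0.86

H' = −Σ pᵢ ln pᵢ = −((-0.3466) + (-0.1724) + (-0.1724) + (-0.1724) + (-0.3678) + (-0.3142)) = 1.5458 (working shown to 4 dp, full precision carried).
With S = 6 species, ln S = 1.7918, so J = 1.5458/1.7918 = 0.8627, i.e. 0.86 to 2 decimal places.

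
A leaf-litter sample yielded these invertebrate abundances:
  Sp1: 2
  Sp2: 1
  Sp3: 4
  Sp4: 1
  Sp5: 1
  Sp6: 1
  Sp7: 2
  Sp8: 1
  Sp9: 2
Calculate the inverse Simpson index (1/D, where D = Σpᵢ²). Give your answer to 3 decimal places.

6.818

Total N = 2+1+4+1+1+1+2+1+2 = 15, so the proportions are 0.1333333, 0.0666667, 0.2666667, 0.0666667, 0.0666667, 0.0666667, 0.1333333, 0.0666667, 0.1333333 (working shown to 7 dp, full precision carried).
D = 0.1333333² + 0.0666667² + 0.2666667² + 0.0666667² + 0.0666667² + 0.0666667² + 0.1333333² + 0.0666667² + 0.1333333² = 0.0177778 + 0.0044444 + 0.0711111 + 0.0044444 + 0.0044444 + 0.0044444 + 0.0177778 + 0.0044444 + 0.0177778 = 0.1466667.
So 1/D = 6.81818, i.e. 6.818 to 3 decimal places.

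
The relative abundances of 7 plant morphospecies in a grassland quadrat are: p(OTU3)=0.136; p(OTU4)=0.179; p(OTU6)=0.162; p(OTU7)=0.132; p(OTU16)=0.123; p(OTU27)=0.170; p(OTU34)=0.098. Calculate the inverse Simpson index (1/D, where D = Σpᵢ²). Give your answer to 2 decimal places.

6.76

D = 0.136² + 0.179² + 0.162² + 0.132² + 0.123² + 0.17² + 0.098² = 0.018496 + 0.032041 + 0.026244 + 0.017424 + 0.015129 + 0.028900 + 0.009604 = 0.147838 (working shown to 6 dp, full precision carried).
So 1/D = 6.7642, i.e. 6.76 to 2 decimal places.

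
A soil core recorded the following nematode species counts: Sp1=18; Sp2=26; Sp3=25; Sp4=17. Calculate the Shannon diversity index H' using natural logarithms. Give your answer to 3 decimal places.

1.369

Total N = 18+26+25+17 = 86, so the proportions are 0.2093, 0.30233, 0.2907, 0.19767 (working shown to 5 dp, full precision carried).
Each pᵢ ln pᵢ term: 0.2093×(-1.56398)=-0.32734, 0.30233×(-1.19625)=-0.36166, 0.2907×(-1.23547)=-0.35915, 0.19767×(-1.62113)=-0.32046.
Sum = -1.36861, so H' = 1.369.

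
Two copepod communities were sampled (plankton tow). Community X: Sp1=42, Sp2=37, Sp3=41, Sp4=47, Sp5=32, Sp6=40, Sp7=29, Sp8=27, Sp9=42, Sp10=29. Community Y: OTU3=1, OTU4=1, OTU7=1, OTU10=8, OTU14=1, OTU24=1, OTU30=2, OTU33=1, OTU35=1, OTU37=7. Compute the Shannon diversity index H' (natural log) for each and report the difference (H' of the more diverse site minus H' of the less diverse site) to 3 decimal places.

Community X: N=366, proportions 0.11475, 0.10109, 0.11202, 0.12842, 0.08743, 0.10929, 0.07923, 0.07377, 0.11475, 0.07923, giving H' = 2.28643 (working shown to 5 dp, full precision carried).
Community Y: N=24, proportions 0.04167, 0.04167, 0.04167, 0.33333, 0.04167, 0.04167, 0.08333, 0.04167, 0.04167, 0.29167, giving H' = 1.85959.
Difference = |2.28643 − 1.85959| = 0.42684, i.e. 0.427 to 3 decimal places.

0.427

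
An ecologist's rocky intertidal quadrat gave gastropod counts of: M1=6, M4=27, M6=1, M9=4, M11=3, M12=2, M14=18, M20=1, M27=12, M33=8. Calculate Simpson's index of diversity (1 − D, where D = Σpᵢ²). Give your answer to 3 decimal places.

0.802

Total N = 6+27+1+4+3+2+18+1+12+8 = 82, so the proportions are 0.073171, 0.329268, 0.012195, 0.04878, 0.036585, 0.02439, 0.219512, 0.012195, 0.146341, 0.097561 (working shown to 6 dp, full precision carried).
D = 0.073171² + 0.329268² + 0.012195² + 0.04878² + 0.036585² + 0.02439² + 0.219512² + 0.012195² + 0.146341² + 0.097561² = 0.005354 + 0.108418 + 0.000149 + 0.002380 + 0.001338 + 0.000595 + 0.048186 + 0.000149 + 0.021416 + 0.009518 = 0.197501.
So 1 − D = 0.802499, i.e. 0.802 to 3 decimal places.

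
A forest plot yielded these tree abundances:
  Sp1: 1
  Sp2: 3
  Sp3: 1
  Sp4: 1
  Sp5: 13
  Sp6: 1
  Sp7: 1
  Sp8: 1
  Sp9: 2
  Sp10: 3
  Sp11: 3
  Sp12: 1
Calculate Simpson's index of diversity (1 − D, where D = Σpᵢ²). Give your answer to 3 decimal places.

Total N = 1+3+1+1+13+1+1+1+2+3+3+1 = 31, so the proportions are 0.03226, 0.09677, 0.03226, 0.03226, 0.41935, 0.03226, 0.03226, 0.03226, 0.06452, 0.09677, 0.09677, 0.03226 (working shown to 5 dp, full precision carried).
D = 0.03226² + 0.09677² + 0.03226² + 0.03226² + 0.41935² + 0.03226² + 0.03226² + 0.03226² + 0.06452² + 0.09677² + 0.09677² + 0.03226² = 0.00104 + 0.00937 + 0.00104 + 0.00104 + 0.17586 + 0.00104 + 0.00104 + 0.00104 + 0.00416 + 0.00937 + 0.00937 + 0.00104 = 0.21540.
So 1 − D = 0.78460, i.e. 0.785 to 3 decimal places.

0.785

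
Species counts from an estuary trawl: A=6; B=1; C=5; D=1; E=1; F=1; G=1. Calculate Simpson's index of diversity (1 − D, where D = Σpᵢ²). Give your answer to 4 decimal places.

Total N = 6+1+5+1+1+1+1 = 16, so the proportions are 0.375, 0.0625, 0.3125, 0.0625, 0.0625, 0.0625, 0.0625 (working shown to 6 dp, full precision carried).
D = 0.375² + 0.0625² + 0.3125² + 0.0625² + 0.0625² + 0.0625² + 0.0625² = 0.140625 + 0.003906 + 0.097656 + 0.003906 + 0.003906 + 0.003906 + 0.003906 = 0.257812.
So 1 − D = 0.742188, i.e. 0.7422 to 4 decimal places.

0.7422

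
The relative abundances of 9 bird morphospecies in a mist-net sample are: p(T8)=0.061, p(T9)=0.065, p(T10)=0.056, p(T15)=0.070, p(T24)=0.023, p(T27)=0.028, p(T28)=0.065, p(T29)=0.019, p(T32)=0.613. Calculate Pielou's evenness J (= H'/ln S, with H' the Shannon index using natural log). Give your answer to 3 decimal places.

0.653

H' = −Σ pᵢ ln pᵢ = −((-0.17061) + (-0.17767) + (-0.16141) + (-0.18615) + (-0.08676) + (-0.10012) + (-0.17767) + (-0.07530) + (-0.30000)) = 1.43569 (working shown to 5 dp, full precision carried).
With S = 9 species, ln S = 2.19722, so J = 1.43569/2.19722 = 0.65341, i.e. 0.653 to 3 decimal places.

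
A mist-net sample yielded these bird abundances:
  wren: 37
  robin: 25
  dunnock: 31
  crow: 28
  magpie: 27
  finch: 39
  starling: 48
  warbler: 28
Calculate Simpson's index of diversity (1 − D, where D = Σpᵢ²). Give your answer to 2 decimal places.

Total N = 37+25+31+28+27+39+48+28 = 263, so the proportions are 0.1407, 0.0951, 0.1179, 0.1065, 0.1027, 0.1483, 0.1825, 0.1065 (working shown to 4 dp, full precision carried).
D = 0.1407² + 0.0951² + 0.1179² + 0.1065² + 0.1027² + 0.1483² + 0.1825² + 0.1065² = 0.0198 + 0.0090 + 0.0139 + 0.0113 + 0.0105 + 0.0220 + 0.0333 + 0.0113 = 0.1312.
So 1 − D = 0.8688, i.e. 0.87 to 2 decimal places.

0.87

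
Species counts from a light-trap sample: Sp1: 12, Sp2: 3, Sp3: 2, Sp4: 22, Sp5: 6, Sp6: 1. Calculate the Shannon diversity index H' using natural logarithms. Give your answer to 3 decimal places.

1.367

Total N = 12+3+2+22+6+1 = 46, so the proportions are 0.26087, 0.06522, 0.04348, 0.47826, 0.13043, 0.02174 (working shown to 5 dp, full precision carried).
Each pᵢ ln pᵢ term: 0.26087×(-1.34373)=-0.35054, 0.06522×(-2.73003)=-0.17805, 0.04348×(-3.13549)=-0.13633, 0.47826×(-0.73760)=-0.35276, 0.13043×(-2.03688)=-0.26568, 0.02174×(-3.82864)=-0.08323.
Sum = -1.36659, so H' = 1.367.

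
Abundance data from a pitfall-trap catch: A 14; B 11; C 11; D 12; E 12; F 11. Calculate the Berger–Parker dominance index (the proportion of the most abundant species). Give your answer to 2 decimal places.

Total N = 14+11+11+12+12+11 = 71, so the proportions are 0.1972, 0.1549, 0.1549, 0.169, 0.169, 0.1549 (working shown to 4 dp, full precision carried).
The largest proportion is 0.1972, i.e. d = 0.20 to 2 decimal places.

0.20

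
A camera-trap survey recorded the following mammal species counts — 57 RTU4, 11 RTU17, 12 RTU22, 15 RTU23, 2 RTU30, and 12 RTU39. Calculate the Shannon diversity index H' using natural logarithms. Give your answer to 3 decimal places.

Total N = 57+11+12+15+2+12 = 109, so the proportions are 0.52294, 0.10092, 0.11009, 0.13761, 0.01835, 0.11009 (working shown to 5 dp, full precision carried).
Each pᵢ ln pᵢ term: 0.52294×(-0.64830)=-0.33902, 0.10092×(-2.29345)=-0.23145, 0.11009×(-2.20644)=-0.24291, 0.13761×(-1.98330)=-0.27293, 0.01835×(-3.99820)=-0.07336, 0.11009×(-2.20644)=-0.24291.
Sum = -1.40258, so H' = 1.403.

1.403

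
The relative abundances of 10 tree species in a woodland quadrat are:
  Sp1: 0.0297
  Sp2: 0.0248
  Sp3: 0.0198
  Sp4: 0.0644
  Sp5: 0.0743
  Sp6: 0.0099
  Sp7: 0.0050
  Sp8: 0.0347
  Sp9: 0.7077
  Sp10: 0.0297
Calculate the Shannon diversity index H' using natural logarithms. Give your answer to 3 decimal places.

1.181

Each pᵢ ln pᵢ term (working shown to 5 dp, full precision carried): 0.0297×(-3.51661)=-0.10444, 0.0248×(-3.69691)=-0.09168, 0.0198×(-3.92207)=-0.07766, 0.0644×(-2.74264)=-0.17663, 0.0743×(-2.59964)=-0.19315, 0.0099×(-4.61522)=-0.04569, 0.005×(-5.29832)=-0.02649, 0.0347×(-3.36102)=-0.11663, 0.7077×(-0.34574)=-0.24468, 0.0297×(-3.51661)=-0.10444.
Sum = -1.18149, so H' = 1.181.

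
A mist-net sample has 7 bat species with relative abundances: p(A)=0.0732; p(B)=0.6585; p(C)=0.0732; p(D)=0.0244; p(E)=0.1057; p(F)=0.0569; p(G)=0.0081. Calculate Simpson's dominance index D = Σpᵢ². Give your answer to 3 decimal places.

0.459

D = 0.0732² + 0.6585² + 0.0732² + 0.0244² + 0.1057² + 0.0569² + 0.0081² = 0.00536 + 0.43362 + 0.00536 + 0.00060 + 0.01117 + 0.00324 + 0.00007 = 0.45941 (working shown to 5 dp, full precision carried).
To 3 decimal places, D = 0.459.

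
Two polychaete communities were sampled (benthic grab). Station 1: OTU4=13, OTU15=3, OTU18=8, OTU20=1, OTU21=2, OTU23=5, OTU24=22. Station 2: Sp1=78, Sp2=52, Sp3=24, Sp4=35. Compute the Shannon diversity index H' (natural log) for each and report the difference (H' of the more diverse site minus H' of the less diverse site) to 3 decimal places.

Station 1: N=54, proportions 0.24074, 0.05556, 0.14815, 0.01852, 0.03704, 0.09259, 0.40741, giving H' = 1.56839 (working shown to 5 dp, full precision carried).
Station 2: N=189, proportions 0.4127, 0.27513, 0.12698, 0.18519, giving H' = 1.29467.
Difference = |1.56839 − 1.29467| = 0.27372, i.e. 0.274 to 3 decimal places.

0.274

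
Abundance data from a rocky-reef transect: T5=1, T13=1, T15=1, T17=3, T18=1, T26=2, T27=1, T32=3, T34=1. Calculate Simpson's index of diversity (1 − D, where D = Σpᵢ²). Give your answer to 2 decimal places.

Total N = 1+1+1+3+1+2+1+3+1 = 14, so the proportions are 0.0714, 0.0714, 0.0714, 0.2143, 0.0714, 0.1429, 0.0714, 0.2143, 0.0714 (working shown to 4 dp, full precision carried).
D = 0.0714² + 0.0714² + 0.0714² + 0.2143² + 0.0714² + 0.1429² + 0.0714² + 0.2143² + 0.0714² = 0.0051 + 0.0051 + 0.0051 + 0.0459 + 0.0051 + 0.0204 + 0.0051 + 0.0459 + 0.0051 = 0.1429.
So 1 − D = 0.8571, i.e. 0.86 to 2 decimal places.

0.86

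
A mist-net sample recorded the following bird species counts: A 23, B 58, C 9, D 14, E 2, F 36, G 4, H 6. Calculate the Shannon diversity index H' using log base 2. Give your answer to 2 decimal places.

2.40

Total N = 23+58+9+14+2+36+4+6 = 152, so the proportions are 0.1513, 0.3816, 0.0592, 0.0921, 0.0132, 0.2368, 0.0263, 0.0395 (working shown to 4 dp, full precision carried).
Each pᵢ log₂ pᵢ term: 0.1513×(-2.7244)=-0.4122, 0.3816×(-1.3899)=-0.5304, 0.0592×(-4.0780)=-0.2415, 0.0921×(-3.4406)=-0.3169, 0.0132×(-6.2479)=-0.0822, 0.2368×(-2.0780)=-0.4922, 0.0263×(-5.2479)=-0.1381, 0.0395×(-4.6630)=-0.1841.
Sum = -2.3975, so H' = 2.40.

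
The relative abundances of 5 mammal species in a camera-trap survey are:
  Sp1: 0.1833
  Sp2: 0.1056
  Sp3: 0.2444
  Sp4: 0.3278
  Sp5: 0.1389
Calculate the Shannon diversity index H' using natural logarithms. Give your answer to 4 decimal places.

1.5325

Each pᵢ ln pᵢ term (working shown to 6 dp, full precision carried): 0.1833×(-1.696631)=-0.310992, 0.1056×(-2.248097)=-0.237399, 0.2444×(-1.408949)=-0.344347, 0.3278×(-1.115352)=-0.365612, 0.1389×(-1.974001)=-0.274189.
Sum = -1.532540, so H' = 1.5325.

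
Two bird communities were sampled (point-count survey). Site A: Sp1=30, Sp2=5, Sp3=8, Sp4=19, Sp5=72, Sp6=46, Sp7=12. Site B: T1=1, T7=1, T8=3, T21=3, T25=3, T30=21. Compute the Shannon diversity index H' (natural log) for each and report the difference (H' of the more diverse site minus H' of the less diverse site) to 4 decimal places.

0.4710

Site A: N=192, proportions 0.15625, 0.0260417, 0.0416667, 0.0989583, 0.375, 0.2395833, 0.0625, giving H' = 1.6297905 (working shown to 7 dp, full precision carried).
Site B: N=32, proportions 0.03125, 0.03125, 0.09375, 0.09375, 0.09375, 0.65625, giving H' = 1.1587833.
Difference = |1.6297905 − 1.1587833| = 0.4710072, i.e. 0.4710 to 4 decimal places.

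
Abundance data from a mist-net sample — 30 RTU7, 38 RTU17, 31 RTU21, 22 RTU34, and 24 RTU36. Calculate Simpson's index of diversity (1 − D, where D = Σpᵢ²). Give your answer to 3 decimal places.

Total N = 30+38+31+22+24 = 145, so the proportions are 0.2069, 0.26207, 0.21379, 0.15172, 0.16552 (working shown to 5 dp, full precision carried).
D = 0.2069² + 0.26207² + 0.21379² + 0.15172² + 0.16552² = 0.04281 + 0.06868 + 0.04571 + 0.02302 + 0.02740 = 0.20761.
So 1 − D = 0.79239, i.e. 0.792 to 3 decimal places.

0.792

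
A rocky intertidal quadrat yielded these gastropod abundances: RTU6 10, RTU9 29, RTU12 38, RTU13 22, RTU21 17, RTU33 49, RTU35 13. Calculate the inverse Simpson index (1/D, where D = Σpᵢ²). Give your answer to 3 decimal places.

Total N = 10+29+38+22+17+49+13 = 178, so the proportions are 0.0561798, 0.1629213, 0.2134831, 0.1235955, 0.0955056, 0.2752809, 0.0730337 (working shown to 7 dp, full precision carried).
D = 0.0561798² + 0.1629213² + 0.2134831² + 0.1235955² + 0.0955056² + 0.2752809² + 0.0730337² = 0.0031562 + 0.0265434 + 0.0455751 + 0.0152758 + 0.0091213 + 0.0757796 + 0.0053339 = 0.1807853.
So 1/D = 5.53142, i.e. 5.531 to 3 decimal places.

5.531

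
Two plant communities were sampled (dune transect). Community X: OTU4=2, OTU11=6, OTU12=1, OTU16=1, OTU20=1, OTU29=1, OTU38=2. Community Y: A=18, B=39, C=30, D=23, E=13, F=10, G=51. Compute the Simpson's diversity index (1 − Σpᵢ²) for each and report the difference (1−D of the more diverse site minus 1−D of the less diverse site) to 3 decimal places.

0.063

Community X: N=14, proportions 0.1428571, 0.4285714, 0.0714286, 0.0714286, 0.0714286, 0.0714286, 0.1428571, giving 1−D = 0.7551020 (working shown to 7 dp, full precision carried).
Community Y: N=184, proportions 0.0978261, 0.2119565, 0.1630435, 0.125, 0.0706522, 0.0543478, 0.2771739, giving 1−D = 0.8185255.
Difference = |0.7551020 − 0.8185255| = 0.0634235, i.e. 0.063 to 3 decimal places.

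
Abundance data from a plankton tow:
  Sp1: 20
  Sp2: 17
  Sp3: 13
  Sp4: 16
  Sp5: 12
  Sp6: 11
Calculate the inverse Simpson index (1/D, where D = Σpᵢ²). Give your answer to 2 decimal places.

Total N = 20+17+13+16+12+11 = 89, so the proportions are 0.224719, 0.191011, 0.146067, 0.179775, 0.134831, 0.123596 (working shown to 6 dp, full precision carried).
D = 0.224719² + 0.191011² + 0.146067² + 0.179775² + 0.134831² + 0.123596² = 0.050499 + 0.036485 + 0.021336 + 0.032319 + 0.018180 + 0.015276 = 0.174094.
So 1/D = 5.7440, i.e. 5.74 to 2 decimal places.

5.74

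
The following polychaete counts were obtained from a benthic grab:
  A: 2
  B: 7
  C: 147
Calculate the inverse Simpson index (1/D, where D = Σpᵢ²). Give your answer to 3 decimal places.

Total N = 2+7+147 = 156, so the proportions are 0.012821, 0.044872, 0.942308 (working shown to 6 dp, full precision carried).
D = 0.012821² + 0.044872² + 0.942308² = 0.000164 + 0.002013 + 0.887944 = 0.890122.
So 1/D = 1.12344, i.e. 1.123 to 3 decimal places.

1.123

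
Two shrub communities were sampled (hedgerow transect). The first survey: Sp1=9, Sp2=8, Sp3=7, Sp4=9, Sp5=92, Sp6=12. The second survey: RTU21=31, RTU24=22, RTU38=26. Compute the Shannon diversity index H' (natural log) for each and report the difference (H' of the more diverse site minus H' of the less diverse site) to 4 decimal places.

0.0674

The first survey: N=137, proportions 0.065693431, 0.058394161, 0.051094891, 0.065693431, 0.671532847, 0.087591241, giving H' = 1.156255563 (working shown to 9 dp, full precision carried).
The second survey: N=79, proportions 0.392405063, 0.278481013, 0.329113924, giving H' = 1.088852317.
Difference = |1.156255563 − 1.088852317| = 0.067403246, i.e. 0.0674 to 4 decimal places.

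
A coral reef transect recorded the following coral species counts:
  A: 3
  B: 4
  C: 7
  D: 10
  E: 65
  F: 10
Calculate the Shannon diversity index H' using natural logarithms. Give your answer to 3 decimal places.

Total N = 3+4+7+10+65+10 = 99, so the proportions are 0.0303, 0.0404, 0.07071, 0.10101, 0.65657, 0.10101 (working shown to 5 dp, full precision carried).
Each pᵢ ln pᵢ term: 0.0303×(-3.49651)=-0.10595, 0.0404×(-3.20883)=-0.12965, 0.07071×(-2.64921)=-0.18732, 0.10101×(-2.29253)=-0.23157, 0.65657×(-0.42073)=-0.27624, 0.10101×(-2.29253)=-0.23157.
Sum = -1.16230, so H' = 1.162.

1.162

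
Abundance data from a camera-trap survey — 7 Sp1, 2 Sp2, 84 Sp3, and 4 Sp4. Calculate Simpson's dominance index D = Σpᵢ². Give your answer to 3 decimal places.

0.757

Total N = 7+2+84+4 = 97, so the proportions are 0.07216, 0.02062, 0.86598, 0.04124 (working shown to 5 dp, full precision carried).
D = 0.07216² + 0.02062² + 0.86598² + 0.04124² = 0.00521 + 0.00043 + 0.74992 + 0.00170 = 0.75725.
To 3 decimal places, D = 0.757.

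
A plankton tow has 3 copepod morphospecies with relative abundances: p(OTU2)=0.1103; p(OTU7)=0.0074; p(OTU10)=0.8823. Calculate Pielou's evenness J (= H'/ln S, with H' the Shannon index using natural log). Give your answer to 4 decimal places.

H' = −Σ pᵢ ln pᵢ = −((-0.2431620) + (-0.0363064) + (-0.1104844)) = 0.3899528 (working shown to 7 dp, full precision carried).
With S = 3 species, ln S = 1.0986123, so J = 0.3899528/1.0986123 = 0.3549504, i.e. 0.3550 to 4 decimal places.

0.3550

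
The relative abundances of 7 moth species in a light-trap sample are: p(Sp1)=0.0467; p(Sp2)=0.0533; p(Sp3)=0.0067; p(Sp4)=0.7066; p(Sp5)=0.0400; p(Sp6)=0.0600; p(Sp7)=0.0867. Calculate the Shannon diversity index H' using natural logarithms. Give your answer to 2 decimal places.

Each pᵢ ln pᵢ term (working shown to 4 dp, full precision carried): 0.0467×(-3.0640)=-0.1431, 0.0533×(-2.9318)=-0.1563, 0.0067×(-5.0056)=-0.0335, 0.7066×(-0.3473)=-0.2454, 0.04×(-3.2189)=-0.1288, 0.06×(-2.8134)=-0.1688, 0.0867×(-2.4453)=-0.2120.
Sum = -1.0879, so H' = 1.09.

1.09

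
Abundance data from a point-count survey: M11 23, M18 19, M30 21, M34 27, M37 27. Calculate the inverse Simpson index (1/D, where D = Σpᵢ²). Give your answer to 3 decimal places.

4.908

Total N = 23+19+21+27+27 = 117, so the proportions are 0.1965812, 0.1623932, 0.1794872, 0.2307692, 0.2307692 (working shown to 7 dp, full precision carried).
D = 0.1965812² + 0.1623932² + 0.1794872² + 0.2307692² + 0.2307692² = 0.0386442 + 0.0263715 + 0.0322156 + 0.0532544 + 0.0532544 = 0.2037402.
So 1/D = 4.90821, i.e. 4.908 to 3 decimal places.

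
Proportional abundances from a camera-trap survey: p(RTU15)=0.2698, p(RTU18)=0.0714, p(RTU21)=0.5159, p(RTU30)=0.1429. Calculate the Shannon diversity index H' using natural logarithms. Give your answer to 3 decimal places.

Each pᵢ ln pᵢ term (working shown to 5 dp, full precision carried): 0.2698×(-1.31007)=-0.35346, 0.0714×(-2.63946)=-0.18846, 0.5159×(-0.66184)=-0.34144, 0.1429×(-1.94561)=-0.27803.
Sum = -1.16139, so H' = 1.161.

1.161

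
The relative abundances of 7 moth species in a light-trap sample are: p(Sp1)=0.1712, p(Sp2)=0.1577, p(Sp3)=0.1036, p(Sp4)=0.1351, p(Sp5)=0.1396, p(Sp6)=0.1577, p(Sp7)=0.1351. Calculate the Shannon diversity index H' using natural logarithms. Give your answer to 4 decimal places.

1.9353

Each pᵢ ln pᵢ term (working shown to 6 dp, full precision carried): 0.1712×(-1.764923)=-0.302155, 0.1577×(-1.847061)=-0.291281, 0.1036×(-2.267218)=-0.234884, 0.1351×(-2.001740)=-0.270435, 0.1396×(-1.968974)=-0.274869, 0.1577×(-1.847061)=-0.291281, 0.1351×(-2.001740)=-0.270435.
Sum = -1.935340, so H' = 1.9353.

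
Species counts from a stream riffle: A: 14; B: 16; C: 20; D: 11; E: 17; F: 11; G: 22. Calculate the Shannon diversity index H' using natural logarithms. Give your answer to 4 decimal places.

1.9154

Total N = 14+16+20+11+17+11+22 = 111, so the proportions are 0.126126, 0.144144, 0.18018, 0.099099, 0.153153, 0.099099, 0.198198 (working shown to 6 dp, full precision carried).
Each pᵢ ln pᵢ term: 0.126126×(-2.070473)=-0.261141, 0.144144×(-1.936941)=-0.279199, 0.18018×(-1.713798)=-0.308792, 0.099099×(-2.311635)=-0.229081, 0.153153×(-1.876317)=-0.287364, 0.099099×(-2.311635)=-0.229081, 0.198198×(-1.618488)=-0.320781.
Sum = -1.915439, so H' = 1.9154.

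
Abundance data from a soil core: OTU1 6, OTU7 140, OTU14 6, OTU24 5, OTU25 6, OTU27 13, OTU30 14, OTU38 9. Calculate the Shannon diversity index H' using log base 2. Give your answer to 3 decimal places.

1.676

Total N = 6+140+6+5+6+13+14+9 = 199, so the proportions are 0.03015, 0.70352, 0.03015, 0.02513, 0.03015, 0.06533, 0.07035, 0.04523 (working shown to 5 dp, full precision carried).
Each pᵢ log₂ pᵢ term: 0.03015×(-5.05166)=-0.15231, 0.70352×(-0.50734)=-0.35692, 0.03015×(-5.05166)=-0.15231, 0.02513×(-5.31470)=-0.13354, 0.03015×(-5.05166)=-0.15231, 0.06533×(-3.93618)=-0.25714, 0.07035×(-3.82927)=-0.26940, 0.04523×(-4.46670)=-0.20201.
Sum = -1.67594, so H' = 1.676.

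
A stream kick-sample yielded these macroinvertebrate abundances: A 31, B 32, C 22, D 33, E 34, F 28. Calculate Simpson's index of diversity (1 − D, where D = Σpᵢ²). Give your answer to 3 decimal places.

0.830

Total N = 31+32+22+33+34+28 = 180, so the proportions are 0.17222, 0.17778, 0.12222, 0.18333, 0.18889, 0.15556 (working shown to 5 dp, full precision carried).
D = 0.17222² + 0.17778² + 0.12222² + 0.18333² + 0.18889² + 0.15556² = 0.02966 + 0.03160 + 0.01494 + 0.03361 + 0.03568 + 0.02420 = 0.16969.
So 1 − D = 0.83031, i.e. 0.830 to 3 decimal places.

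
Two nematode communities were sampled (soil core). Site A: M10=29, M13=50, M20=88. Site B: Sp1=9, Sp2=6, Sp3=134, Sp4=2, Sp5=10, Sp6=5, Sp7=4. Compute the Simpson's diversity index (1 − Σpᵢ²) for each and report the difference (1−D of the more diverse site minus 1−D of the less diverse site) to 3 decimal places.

0.233

Site A: N=167, proportions 0.17365, 0.2994, 0.52695, giving 1−D = 0.60253 (working shown to 5 dp, full precision carried).
Site B: N=170, proportions 0.05294, 0.03529, 0.78824, 0.01176, 0.05882, 0.02941, 0.02353, giving 1−D = 0.36962.
Difference = |0.60253 − 0.36962| = 0.23291, i.e. 0.233 to 3 decimal places.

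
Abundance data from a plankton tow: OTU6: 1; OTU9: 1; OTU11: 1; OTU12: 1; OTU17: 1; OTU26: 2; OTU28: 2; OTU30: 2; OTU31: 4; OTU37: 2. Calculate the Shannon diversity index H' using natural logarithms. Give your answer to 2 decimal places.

Total N = 1+1+1+1+1+2+2+2+4+2 = 17, so the proportions are 0.0588, 0.0588, 0.0588, 0.0588, 0.0588, 0.1176, 0.1176, 0.1176, 0.2353, 0.1176 (working shown to 4 dp, full precision carried).
Each pᵢ ln pᵢ term: 0.0588×(-2.8332)=-0.1667, 0.0588×(-2.8332)=-0.1667, 0.0588×(-2.8332)=-0.1667, 0.0588×(-2.8332)=-0.1667, 0.0588×(-2.8332)=-0.1667, 0.1176×(-2.1401)=-0.2518, 0.1176×(-2.1401)=-0.2518, 0.1176×(-2.1401)=-0.2518, 0.2353×(-1.4469)=-0.3405, 0.1176×(-2.1401)=-0.2518.
Sum = -2.1808, so H' = 2.18.

2.18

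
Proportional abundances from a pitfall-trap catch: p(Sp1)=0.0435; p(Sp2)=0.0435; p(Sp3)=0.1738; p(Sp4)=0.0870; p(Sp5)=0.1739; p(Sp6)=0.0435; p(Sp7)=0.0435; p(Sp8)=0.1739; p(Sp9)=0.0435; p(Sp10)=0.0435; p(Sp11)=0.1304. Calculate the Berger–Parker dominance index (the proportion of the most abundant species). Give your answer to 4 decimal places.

0.1739

The largest proportion is 0.1739, i.e. d = 0.1739 to 4 decimal places.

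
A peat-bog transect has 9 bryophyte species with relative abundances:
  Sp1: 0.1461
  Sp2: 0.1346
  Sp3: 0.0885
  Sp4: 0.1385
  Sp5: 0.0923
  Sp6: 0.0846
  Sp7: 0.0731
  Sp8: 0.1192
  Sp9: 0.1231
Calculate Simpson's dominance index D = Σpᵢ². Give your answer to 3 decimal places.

D = 0.1461² + 0.1346² + 0.0885² + 0.1385² + 0.0923² + 0.0846² + 0.0731² + 0.1192² + 0.1231² = 0.02135 + 0.01812 + 0.00783 + 0.01918 + 0.00852 + 0.00716 + 0.00534 + 0.01421 + 0.01515 = 0.11686 (working shown to 5 dp, full precision carried).
To 3 decimal places, D = 0.117.

0.117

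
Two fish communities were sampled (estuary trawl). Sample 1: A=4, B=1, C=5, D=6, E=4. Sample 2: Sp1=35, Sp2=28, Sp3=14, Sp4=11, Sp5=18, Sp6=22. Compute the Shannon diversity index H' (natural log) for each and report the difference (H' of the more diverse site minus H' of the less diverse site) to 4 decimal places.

Sample 1: N=20, proportions 0.2, 0.05, 0.25, 0.3, 0.2, giving H' = 1.5013272 (working shown to 7 dp, full precision carried).
Sample 2: N=128, proportions 0.2734375, 0.21875, 0.109375, 0.0859375, 0.140625, 0.171875, giving H' = 1.7184976.
Difference = |1.5013272 − 1.7184976| = 0.2171704, i.e. 0.2172 to 4 decimal places.

0.2172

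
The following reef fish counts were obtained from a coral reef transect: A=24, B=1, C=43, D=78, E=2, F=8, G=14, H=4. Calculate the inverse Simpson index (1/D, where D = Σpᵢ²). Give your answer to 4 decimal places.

Total N = 24+1+43+78+2+8+14+4 = 174, so the proportions are 0.13793103, 0.00574713, 0.24712644, 0.44827586, 0.01149425, 0.04597701, 0.08045977, 0.02298851 (working shown to 8 dp, full precision carried).
D = 0.13793103² + 0.00574713² + 0.24712644² + 0.44827586² + 0.01149425² + 0.04597701² + 0.08045977² + 0.02298851² = 0.01902497 + 0.00003303 + 0.06107148 + 0.20095125 + 0.00013212 + 0.00211389 + 0.00647377 + 0.00052847 = 0.29032897.
So 1/D = 3.444369, i.e. 3.4444 to 4 decimal places.

3.4444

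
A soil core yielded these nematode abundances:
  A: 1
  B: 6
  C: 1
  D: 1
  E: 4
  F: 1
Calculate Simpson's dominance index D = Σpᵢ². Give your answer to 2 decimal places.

0.29

Total N = 1+6+1+1+4+1 = 14, so the proportions are 0.0714, 0.4286, 0.0714, 0.0714, 0.2857, 0.0714 (working shown to 4 dp, full precision carried).
D = 0.0714² + 0.4286² + 0.0714² + 0.0714² + 0.2857² + 0.0714² = 0.0051 + 0.1837 + 0.0051 + 0.0051 + 0.0816 + 0.0051 = 0.2857.
To 2 decimal places, D = 0.29.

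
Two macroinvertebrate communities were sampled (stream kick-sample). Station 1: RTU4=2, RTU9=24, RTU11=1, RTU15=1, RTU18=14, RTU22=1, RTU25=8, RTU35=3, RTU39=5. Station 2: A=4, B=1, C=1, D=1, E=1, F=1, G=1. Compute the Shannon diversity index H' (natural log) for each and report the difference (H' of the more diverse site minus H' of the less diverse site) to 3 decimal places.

0.087

Station 1: N=59, proportions 0.033898, 0.40678, 0.016949, 0.016949, 0.237288, 0.016949, 0.135593, 0.050847, 0.084746, giving H' = 1.660843 (working shown to 6 dp, full precision carried).
Station 2: N=10, proportions 0.4, 0.1, 0.1, 0.1, 0.1, 0.1, 0.1, giving H' = 1.748067.
Difference = |1.660843 − 1.748067| = 0.087224, i.e. 0.087 to 3 decimal places.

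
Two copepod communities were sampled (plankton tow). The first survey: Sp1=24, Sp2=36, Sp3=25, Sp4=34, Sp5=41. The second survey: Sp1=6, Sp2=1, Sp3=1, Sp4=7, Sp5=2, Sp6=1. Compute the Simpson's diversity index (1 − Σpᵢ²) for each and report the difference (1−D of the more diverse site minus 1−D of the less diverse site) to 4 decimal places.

0.0756

The first survey: N=160, proportions 0.15, 0.225, 0.15625, 0.2125, 0.25625, giving 1−D = 0.7916406 (working shown to 7 dp, full precision carried).
The second survey: N=18, proportions 0.3333333, 0.0555556, 0.0555556, 0.3888889, 0.1111111, 0.0555556, giving 1−D = 0.7160494.
Difference = |0.7916406 − 0.7160494| = 0.0755912, i.e. 0.0756 to 4 decimal places.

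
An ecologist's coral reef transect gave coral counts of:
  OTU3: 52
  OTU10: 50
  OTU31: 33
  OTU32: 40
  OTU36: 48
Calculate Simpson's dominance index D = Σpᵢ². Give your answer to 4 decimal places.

0.2051

Total N = 52+50+33+40+48 = 223, so the proportions are 0.233184, 0.224215, 0.147982, 0.179372, 0.215247 (working shown to 6 dp, full precision carried).
D = 0.233184² + 0.224215² + 0.147982² + 0.179372² + 0.215247² = 0.054375 + 0.050272 + 0.021899 + 0.032174 + 0.046331 = 0.205051.
To 4 decimal places, D = 0.2051.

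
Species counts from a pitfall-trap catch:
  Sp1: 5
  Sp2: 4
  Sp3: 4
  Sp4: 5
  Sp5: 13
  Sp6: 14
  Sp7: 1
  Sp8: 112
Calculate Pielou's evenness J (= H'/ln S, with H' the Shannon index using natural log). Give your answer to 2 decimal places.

0.53

Total N = 5+4+4+5+13+14+1+112 = 158, so the proportions are 0.0316, 0.0253, 0.0253, 0.0316, 0.0823, 0.0886, 0.0063, 0.7089 (working shown to 4 dp, full precision carried).
H' = −Σ pᵢ ln pᵢ = −((-0.1093) + (-0.0931) + (-0.0931) + (-0.1093) + (-0.2055) + (-0.2147) + (-0.0320) + (-0.2439)) = 1.1009.
With S = 8 species, ln S = 2.0794, so J = 1.1009/2.0794 = 0.5294, i.e. 0.53 to 2 decimal places.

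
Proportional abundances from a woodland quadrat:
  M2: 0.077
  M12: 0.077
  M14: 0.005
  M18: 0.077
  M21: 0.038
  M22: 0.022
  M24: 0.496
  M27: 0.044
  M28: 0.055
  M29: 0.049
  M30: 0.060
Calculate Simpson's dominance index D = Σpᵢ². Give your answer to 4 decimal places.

0.2767

D = 0.077² + 0.077² + 0.005² + 0.077² + 0.038² + 0.022² + 0.496² + 0.044² + 0.055² + 0.049² + 0.06² = 0.005929 + 0.005929 + 0.000025 + 0.005929 + 0.001444 + 0.000484 + 0.246016 + 0.001936 + 0.003025 + 0.002401 + 0.003600 = 0.276718 (working shown to 6 dp, full precision carried).
To 4 decimal places, D = 0.2767.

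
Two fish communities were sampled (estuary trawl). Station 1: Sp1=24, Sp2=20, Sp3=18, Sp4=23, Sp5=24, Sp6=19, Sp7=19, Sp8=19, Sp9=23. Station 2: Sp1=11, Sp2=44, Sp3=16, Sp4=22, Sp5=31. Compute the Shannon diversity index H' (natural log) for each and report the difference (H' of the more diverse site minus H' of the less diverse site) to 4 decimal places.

0.6911

Station 1: N=189, proportions 0.126984, 0.10582, 0.095238, 0.121693, 0.126984, 0.100529, 0.100529, 0.100529, 0.121693, giving H' = 2.191198 (working shown to 6 dp, full precision carried).
Station 2: N=124, proportions 0.08871, 0.354839, 0.129032, 0.177419, 0.25, giving H' = 1.500127.
Difference = |2.191198 − 1.500127| = 0.691071, i.e. 0.6911 to 4 decimal places.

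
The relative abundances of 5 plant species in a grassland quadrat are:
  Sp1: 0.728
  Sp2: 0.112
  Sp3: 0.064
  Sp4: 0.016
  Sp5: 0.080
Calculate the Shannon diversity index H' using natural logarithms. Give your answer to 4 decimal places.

Each pᵢ ln pᵢ term (working shown to 6 dp, full precision carried): 0.728×(-0.317454)=-0.231107, 0.112×(-2.189256)=-0.245197, 0.064×(-2.748872)=-0.175928, 0.016×(-4.135167)=-0.066163, 0.08×(-2.525729)=-0.202058.
Sum = -0.920452, so H' = 0.9205.

0.9205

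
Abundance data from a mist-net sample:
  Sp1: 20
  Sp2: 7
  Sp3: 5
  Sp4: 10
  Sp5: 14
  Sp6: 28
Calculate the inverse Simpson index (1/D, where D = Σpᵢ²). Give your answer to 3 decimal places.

Total N = 20+7+5+10+14+28 = 84, so the proportions are 0.2380952, 0.0833333, 0.0595238, 0.1190476, 0.1666667, 0.3333333 (working shown to 7 dp, full precision carried).
D = 0.2380952² + 0.0833333² + 0.0595238² + 0.1190476² + 0.1666667² + 0.3333333² = 0.0566893 + 0.0069444 + 0.0035431 + 0.0141723 + 0.0277778 + 0.1111111 = 0.2202381.
So 1/D = 4.54054, i.e. 4.541 to 3 decimal places.

4.541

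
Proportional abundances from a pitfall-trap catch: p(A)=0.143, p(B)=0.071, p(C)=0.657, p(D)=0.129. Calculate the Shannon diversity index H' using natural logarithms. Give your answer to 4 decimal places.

Each pᵢ ln pᵢ term (working shown to 6 dp, full precision carried): 0.143×(-1.944911)=-0.278122, 0.071×(-2.645075)=-0.187800, 0.657×(-0.420071)=-0.275987, 0.129×(-2.047943)=-0.264185.
Sum = -1.006094, so H' = 1.0061.

1.0061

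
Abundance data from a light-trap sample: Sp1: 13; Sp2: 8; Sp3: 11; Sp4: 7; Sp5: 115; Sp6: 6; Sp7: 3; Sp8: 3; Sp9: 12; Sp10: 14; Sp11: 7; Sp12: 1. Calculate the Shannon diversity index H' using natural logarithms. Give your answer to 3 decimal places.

Total N = 13+8+11+7+115+6+3+3+12+14+7+1 = 200, so the proportions are 0.065, 0.04, 0.055, 0.035, 0.575, 0.03, 0.015, 0.015, 0.06, 0.07, 0.035, 0.005 (working shown to 5 dp, full precision carried).
Each pᵢ ln pᵢ term: 0.065×(-2.73337)=-0.17767, 0.04×(-3.21888)=-0.12876, 0.055×(-2.90042)=-0.15952, 0.035×(-3.35241)=-0.11733, 0.575×(-0.55339)=-0.31820, 0.03×(-3.50656)=-0.10520, 0.015×(-4.19971)=-0.06300, 0.015×(-4.19971)=-0.06300, 0.06×(-2.81341)=-0.16880, 0.07×(-2.65926)=-0.18615, 0.035×(-3.35241)=-0.11733, 0.005×(-5.29832)=-0.02649.
Sum = -1.63144, so H' = 1.631.

1.631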